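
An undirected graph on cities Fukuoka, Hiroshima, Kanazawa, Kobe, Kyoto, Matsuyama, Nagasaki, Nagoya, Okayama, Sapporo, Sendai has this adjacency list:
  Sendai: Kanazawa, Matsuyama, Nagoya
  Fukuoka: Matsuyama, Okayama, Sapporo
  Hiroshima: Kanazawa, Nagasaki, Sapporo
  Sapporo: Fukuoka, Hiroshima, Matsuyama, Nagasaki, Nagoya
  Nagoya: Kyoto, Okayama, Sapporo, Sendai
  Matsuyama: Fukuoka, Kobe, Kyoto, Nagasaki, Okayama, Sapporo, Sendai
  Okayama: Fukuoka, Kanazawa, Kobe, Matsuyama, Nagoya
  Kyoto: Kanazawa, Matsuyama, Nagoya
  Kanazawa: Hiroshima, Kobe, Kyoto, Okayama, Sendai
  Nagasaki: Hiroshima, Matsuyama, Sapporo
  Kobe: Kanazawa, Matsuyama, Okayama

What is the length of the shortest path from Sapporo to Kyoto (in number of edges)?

2

Distance 0: Sapporo.
Distance 1: Fukuoka, Hiroshima, Matsuyama, Nagasaki, Nagoya.
Distance 2: Kanazawa, Kobe, Kyoto, Okayama, Sendai — contains Kyoto.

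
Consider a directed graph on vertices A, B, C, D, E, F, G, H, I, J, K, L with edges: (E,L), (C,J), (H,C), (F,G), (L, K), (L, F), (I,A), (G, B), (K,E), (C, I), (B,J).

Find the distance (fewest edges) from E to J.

Distance 0: E.
Distance 1: L.
Distance 2: F, K.
Distance 3: G.
Distance 4: B.
Distance 5: J — contains J.

5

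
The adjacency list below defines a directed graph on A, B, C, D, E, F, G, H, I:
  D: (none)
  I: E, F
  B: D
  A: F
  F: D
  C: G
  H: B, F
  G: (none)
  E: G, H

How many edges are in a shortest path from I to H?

2

Distance 0: I.
Distance 1: E, F.
Distance 2: D, G, H — contains H.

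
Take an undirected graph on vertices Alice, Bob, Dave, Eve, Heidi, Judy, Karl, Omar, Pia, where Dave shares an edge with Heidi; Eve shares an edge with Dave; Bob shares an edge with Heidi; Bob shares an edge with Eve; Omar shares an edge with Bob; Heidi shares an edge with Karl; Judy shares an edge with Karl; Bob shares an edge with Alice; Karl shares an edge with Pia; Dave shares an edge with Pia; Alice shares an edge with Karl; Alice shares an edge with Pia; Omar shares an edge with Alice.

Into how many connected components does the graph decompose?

From Alice: component {Alice, Bob, Dave, Eve, Heidi, Judy, Karl, Omar, Pia}.
That's 1 component.

1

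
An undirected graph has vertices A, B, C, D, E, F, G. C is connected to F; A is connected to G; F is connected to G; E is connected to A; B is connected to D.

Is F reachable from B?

Explore from B.
Distance 1: reach D.
The search is exhausted without reaching F; it lies in a different component.

No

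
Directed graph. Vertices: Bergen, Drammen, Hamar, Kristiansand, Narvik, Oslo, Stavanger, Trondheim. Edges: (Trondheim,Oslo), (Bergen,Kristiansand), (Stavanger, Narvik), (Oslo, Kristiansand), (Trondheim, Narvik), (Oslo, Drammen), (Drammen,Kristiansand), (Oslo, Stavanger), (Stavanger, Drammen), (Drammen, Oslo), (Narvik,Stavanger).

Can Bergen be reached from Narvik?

Explore from Narvik.
Distance 1: reach Stavanger.
Distance 2: reach Drammen.
Distance 3: reach Kristiansand, Oslo.
The search from Narvik is exhausted; no directed path reaches Bergen.

No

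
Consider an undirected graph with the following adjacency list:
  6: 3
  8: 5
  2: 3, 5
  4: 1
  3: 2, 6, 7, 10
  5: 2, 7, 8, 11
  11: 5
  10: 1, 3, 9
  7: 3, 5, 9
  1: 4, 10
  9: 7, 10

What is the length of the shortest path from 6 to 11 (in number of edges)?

Distance 0: 6.
Distance 1: 3.
Distance 2: 2, 7, 10.
Distance 3: 1, 5, 9.
Distance 4: 4, 8, 11 — contains 11.

4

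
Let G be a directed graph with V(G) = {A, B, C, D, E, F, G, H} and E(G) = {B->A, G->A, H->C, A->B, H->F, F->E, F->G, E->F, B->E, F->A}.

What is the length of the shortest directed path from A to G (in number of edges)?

Distance 0: A.
Distance 1: B.
Distance 2: E.
Distance 3: F.
Distance 4: G — contains G.

4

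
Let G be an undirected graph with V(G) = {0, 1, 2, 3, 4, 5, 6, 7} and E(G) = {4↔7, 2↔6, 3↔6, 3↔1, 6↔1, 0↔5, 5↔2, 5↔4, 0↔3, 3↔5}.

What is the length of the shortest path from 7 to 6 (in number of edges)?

Distance 0: 7.
Distance 1: 4.
Distance 2: 5.
Distance 3: 0, 2, 3.
Distance 4: 1, 6 — contains 6.

4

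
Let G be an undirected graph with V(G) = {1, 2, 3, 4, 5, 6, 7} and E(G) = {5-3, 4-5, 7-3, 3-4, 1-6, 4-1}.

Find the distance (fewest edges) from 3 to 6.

Distance 0: 3.
Distance 1: 4, 5, 7.
Distance 2: 1.
Distance 3: 6 — contains 6.

3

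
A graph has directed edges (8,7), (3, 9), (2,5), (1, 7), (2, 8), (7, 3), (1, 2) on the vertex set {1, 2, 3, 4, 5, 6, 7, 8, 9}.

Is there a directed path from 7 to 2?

No

Explore from 7.
Distance 1: reach 3.
Distance 2: reach 9.
The search from 7 is exhausted; no directed path reaches 2.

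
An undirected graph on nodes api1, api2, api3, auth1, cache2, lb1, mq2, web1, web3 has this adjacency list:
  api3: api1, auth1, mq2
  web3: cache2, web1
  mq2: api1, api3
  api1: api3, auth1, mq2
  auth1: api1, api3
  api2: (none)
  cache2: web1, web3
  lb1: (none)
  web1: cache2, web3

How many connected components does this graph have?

From api1: component {api1, api3, auth1, mq2}.
From api2: component {api2}.
From cache2: component {cache2, web1, web3}.
From lb1: component {lb1}.
That's 4 components.

4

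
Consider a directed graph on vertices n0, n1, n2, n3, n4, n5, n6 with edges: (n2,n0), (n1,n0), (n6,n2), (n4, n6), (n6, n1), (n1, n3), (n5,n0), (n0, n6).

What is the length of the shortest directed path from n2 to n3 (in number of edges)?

4

Distance 0: n2.
Distance 1: n0.
Distance 2: n6.
Distance 3: n1.
Distance 4: n3 — contains n3.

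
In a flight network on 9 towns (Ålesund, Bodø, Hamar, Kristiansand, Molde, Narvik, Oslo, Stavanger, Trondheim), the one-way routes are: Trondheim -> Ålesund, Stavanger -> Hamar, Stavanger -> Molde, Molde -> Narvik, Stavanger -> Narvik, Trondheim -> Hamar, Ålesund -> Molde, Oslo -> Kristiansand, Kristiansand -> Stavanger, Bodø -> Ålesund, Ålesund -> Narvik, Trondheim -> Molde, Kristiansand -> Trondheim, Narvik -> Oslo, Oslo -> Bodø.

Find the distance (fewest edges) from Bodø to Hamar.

Distance 0: Bodø.
Distance 1: Ålesund.
Distance 2: Molde, Narvik.
Distance 3: Oslo.
Distance 4: Kristiansand.
Distance 5: Stavanger, Trondheim.
Distance 6: Hamar — contains Hamar.

6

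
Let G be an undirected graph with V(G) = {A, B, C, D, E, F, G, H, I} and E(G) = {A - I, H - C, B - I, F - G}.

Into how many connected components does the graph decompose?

5

From A: component {A, B, I}.
From C: component {C, H}.
From D: component {D}.
From E: component {E}.
From F: component {F, G}.
That's 5 components.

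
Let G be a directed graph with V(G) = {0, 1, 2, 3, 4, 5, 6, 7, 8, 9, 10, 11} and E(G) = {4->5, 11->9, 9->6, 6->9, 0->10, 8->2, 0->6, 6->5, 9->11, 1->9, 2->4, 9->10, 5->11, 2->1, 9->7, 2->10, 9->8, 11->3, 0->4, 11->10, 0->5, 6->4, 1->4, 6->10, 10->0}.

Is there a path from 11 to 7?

Yes

Explore from 11.
Distance 1: reach 3, 9, 10.
Distance 2: reach 0, 6, 7, 8.
Found 7.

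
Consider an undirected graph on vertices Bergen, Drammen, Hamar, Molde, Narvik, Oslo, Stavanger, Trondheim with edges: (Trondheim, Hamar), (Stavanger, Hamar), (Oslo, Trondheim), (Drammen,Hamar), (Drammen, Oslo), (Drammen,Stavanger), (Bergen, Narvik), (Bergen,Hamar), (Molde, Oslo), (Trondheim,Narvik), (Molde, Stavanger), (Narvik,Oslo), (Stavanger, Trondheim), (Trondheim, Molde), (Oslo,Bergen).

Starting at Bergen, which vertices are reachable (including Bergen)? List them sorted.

Bergen, Drammen, Hamar, Molde, Narvik, Oslo, Stavanger, Trondheim

Start at Bergen.
Its neighbours: Hamar, Narvik, Oslo.
Then their neighbours: Drammen, Molde, Stavanger, Trondheim.
Every vertex is now reached.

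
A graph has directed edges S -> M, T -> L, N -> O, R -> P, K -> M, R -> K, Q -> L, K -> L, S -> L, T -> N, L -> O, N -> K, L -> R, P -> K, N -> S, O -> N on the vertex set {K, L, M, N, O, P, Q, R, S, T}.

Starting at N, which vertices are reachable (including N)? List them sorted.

K, L, M, N, O, P, R, S

Start at N.
Its neighbours: K, O, S.
Then their neighbours: L, M.
Then next layer: R.
Then next layer: P.
Nothing further is reachable.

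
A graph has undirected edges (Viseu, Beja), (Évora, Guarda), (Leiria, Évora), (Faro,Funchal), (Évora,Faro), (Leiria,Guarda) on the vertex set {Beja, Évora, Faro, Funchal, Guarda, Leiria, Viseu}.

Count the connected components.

From Beja: component {Beja, Viseu}.
From Évora: component {Évora, Faro, Funchal, Guarda, Leiria}.
That's 2 components.

2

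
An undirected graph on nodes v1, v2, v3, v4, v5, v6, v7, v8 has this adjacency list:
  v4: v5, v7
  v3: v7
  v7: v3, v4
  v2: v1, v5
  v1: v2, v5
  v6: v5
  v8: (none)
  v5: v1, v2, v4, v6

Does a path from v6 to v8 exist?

No

Explore from v6.
Distance 1: reach v5.
Distance 2: reach v1, v2, v4.
Distance 3: reach v7.
Distance 4: reach v3.
The search is exhausted without reaching v8; it lies in a different component.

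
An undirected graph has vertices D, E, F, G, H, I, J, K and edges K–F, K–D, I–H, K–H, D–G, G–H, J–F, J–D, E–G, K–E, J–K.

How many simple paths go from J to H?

10

J–D–G–E–K–H
J–D–G–H
J–D–K–E–G–H
J–D–K–H
J–F–K–D–G–H
J–F–K–E–G–H
J–F–K–H
J–K–D–G–H
J–K–E–G–H
J–K–H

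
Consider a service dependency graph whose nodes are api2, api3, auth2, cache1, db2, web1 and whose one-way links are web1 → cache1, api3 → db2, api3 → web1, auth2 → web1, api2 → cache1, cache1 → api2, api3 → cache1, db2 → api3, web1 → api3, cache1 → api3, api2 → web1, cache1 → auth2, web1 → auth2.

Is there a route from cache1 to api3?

Explore from cache1.
Distance 1: reach api2, api3, auth2.
Found api3.

Yes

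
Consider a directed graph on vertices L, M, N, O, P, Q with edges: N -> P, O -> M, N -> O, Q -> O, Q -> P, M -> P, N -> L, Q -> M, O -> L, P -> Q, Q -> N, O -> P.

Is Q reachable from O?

Yes

Explore from O.
Distance 1: reach L, M, P.
Distance 2: reach Q.
Found Q.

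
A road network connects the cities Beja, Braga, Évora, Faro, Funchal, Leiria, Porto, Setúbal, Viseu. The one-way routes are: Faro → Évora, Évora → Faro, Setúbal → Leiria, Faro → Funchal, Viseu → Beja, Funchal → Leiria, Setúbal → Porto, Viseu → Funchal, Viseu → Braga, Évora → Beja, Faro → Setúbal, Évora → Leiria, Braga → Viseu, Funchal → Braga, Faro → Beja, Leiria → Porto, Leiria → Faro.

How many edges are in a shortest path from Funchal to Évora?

Distance 0: Funchal.
Distance 1: Braga, Leiria.
Distance 2: Faro, Porto, Viseu.
Distance 3: Beja, Évora, Setúbal — contains Évora.

3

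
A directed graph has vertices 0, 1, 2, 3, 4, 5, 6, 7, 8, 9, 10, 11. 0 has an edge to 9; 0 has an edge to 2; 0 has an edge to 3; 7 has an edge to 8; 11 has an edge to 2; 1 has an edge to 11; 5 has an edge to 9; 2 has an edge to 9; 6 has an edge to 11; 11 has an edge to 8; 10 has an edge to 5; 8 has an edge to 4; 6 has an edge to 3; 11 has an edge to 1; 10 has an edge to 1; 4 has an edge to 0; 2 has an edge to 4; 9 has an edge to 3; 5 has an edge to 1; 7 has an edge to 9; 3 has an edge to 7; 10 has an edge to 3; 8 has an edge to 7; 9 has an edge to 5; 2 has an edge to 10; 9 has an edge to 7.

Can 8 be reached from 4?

Yes

Explore from 4.
Distance 1: reach 0.
Distance 2: reach 2, 3, 9.
Distance 3: reach 5, 7, 10.
Distance 4: reach 1, 8.
Found 8.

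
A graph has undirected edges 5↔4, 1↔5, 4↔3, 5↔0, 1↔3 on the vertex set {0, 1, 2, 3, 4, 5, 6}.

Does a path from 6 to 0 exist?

No

6 has no edges, so nothing is reachable from it.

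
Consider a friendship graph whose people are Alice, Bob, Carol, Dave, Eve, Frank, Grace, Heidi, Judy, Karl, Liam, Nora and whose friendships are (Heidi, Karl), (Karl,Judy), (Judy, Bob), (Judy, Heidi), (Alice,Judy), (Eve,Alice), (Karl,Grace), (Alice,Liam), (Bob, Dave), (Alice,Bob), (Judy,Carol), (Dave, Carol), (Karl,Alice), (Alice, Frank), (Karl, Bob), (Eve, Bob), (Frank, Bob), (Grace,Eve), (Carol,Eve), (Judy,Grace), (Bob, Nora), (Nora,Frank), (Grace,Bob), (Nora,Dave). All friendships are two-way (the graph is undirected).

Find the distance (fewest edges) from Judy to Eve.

Distance 0: Judy.
Distance 1: Alice, Bob, Carol, Grace, Heidi, Karl.
Distance 2: Dave, Eve, Frank, Liam, Nora — contains Eve.

2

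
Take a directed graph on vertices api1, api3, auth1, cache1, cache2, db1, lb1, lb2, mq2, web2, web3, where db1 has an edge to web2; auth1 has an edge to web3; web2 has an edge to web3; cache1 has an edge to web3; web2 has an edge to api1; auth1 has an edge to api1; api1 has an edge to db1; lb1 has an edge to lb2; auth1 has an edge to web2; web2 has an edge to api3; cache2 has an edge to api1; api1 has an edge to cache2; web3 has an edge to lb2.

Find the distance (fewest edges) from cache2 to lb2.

5

Distance 0: cache2.
Distance 1: api1.
Distance 2: db1.
Distance 3: web2.
Distance 4: api3, web3.
Distance 5: lb2 — contains lb2.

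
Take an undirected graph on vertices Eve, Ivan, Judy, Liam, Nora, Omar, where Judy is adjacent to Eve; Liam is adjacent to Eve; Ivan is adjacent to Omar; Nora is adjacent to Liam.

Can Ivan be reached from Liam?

No

Explore from Liam.
Distance 1: reach Eve, Nora.
Distance 2: reach Judy.
The search is exhausted without reaching Ivan; it lies in a different component.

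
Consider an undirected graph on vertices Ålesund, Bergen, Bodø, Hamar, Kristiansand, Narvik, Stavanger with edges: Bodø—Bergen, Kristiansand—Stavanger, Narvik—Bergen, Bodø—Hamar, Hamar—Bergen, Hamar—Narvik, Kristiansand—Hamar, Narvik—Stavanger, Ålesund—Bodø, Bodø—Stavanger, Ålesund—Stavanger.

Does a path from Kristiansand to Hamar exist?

Explore from Kristiansand.
Distance 1: reach Hamar, Stavanger.
Found Hamar.

Yes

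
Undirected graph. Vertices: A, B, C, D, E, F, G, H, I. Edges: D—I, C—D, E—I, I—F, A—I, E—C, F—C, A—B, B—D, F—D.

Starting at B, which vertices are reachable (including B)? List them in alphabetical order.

Start at B.
Its neighbours: A, D.
Then their neighbours: C, F, I.
Then next layer: E.
Nothing further is reachable.

A, B, C, D, E, F, I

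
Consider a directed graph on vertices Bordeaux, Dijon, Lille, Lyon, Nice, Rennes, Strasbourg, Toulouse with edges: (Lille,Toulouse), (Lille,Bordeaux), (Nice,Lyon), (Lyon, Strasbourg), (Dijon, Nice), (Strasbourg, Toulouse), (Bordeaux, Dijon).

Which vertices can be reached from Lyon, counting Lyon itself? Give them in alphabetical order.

Start at Lyon.
Its neighbours: Strasbourg.
Then their neighbours: Toulouse.
Nothing further is reachable.

Lyon, Strasbourg, Toulouse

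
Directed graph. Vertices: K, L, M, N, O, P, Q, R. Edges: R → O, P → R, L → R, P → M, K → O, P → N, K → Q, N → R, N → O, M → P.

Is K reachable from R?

No

Explore from R.
Distance 1: reach O.
The search from R is exhausted; no directed path reaches K.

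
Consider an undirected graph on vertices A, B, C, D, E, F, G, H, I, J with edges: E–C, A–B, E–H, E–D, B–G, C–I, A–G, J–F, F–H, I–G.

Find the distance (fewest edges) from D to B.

Distance 0: D.
Distance 1: E.
Distance 2: C, H.
Distance 3: F, I.
Distance 4: G, J.
Distance 5: A, B — contains B.

5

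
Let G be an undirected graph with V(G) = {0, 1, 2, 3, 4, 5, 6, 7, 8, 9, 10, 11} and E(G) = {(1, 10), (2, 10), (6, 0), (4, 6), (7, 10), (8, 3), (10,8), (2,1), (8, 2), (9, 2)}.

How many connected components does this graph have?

From 0: component {0, 4, 6}.
From 1: component {1, 2, 3, 7, 8, 9, 10}.
From 5: component {5}.
From 11: component {11}.
That's 4 components.

4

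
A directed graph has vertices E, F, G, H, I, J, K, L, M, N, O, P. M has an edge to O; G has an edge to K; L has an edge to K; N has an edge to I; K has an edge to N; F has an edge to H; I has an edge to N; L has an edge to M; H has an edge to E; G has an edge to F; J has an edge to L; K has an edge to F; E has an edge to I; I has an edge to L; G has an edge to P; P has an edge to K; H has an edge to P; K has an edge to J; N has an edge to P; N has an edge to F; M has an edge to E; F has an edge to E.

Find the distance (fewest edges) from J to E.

3

Distance 0: J.
Distance 1: L.
Distance 2: K, M.
Distance 3: E, F, N, O — contains E.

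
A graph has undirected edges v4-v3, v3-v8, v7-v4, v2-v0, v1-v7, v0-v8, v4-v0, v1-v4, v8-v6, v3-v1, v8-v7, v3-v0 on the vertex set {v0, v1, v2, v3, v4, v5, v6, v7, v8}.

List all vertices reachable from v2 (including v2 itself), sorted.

Start at v2.
Its neighbours: v0.
Then their neighbours: v3, v4, v8.
Then next layer: v1, v6, v7.
Nothing further is reachable.

v0, v1, v2, v3, v4, v6, v7, v8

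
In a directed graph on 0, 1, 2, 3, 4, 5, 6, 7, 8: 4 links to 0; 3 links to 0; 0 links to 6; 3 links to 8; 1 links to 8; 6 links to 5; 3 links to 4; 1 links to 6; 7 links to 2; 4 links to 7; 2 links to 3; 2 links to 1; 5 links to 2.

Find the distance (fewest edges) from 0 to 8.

Distance 0: 0.
Distance 1: 6.
Distance 2: 5.
Distance 3: 2.
Distance 4: 1, 3.
Distance 5: 4, 8 — contains 8.

5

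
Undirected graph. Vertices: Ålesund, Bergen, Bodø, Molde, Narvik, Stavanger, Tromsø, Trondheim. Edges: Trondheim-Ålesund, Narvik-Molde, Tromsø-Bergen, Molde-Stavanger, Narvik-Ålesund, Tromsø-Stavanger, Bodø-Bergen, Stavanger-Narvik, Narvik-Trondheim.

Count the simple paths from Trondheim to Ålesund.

Trondheim–Ålesund
Trondheim–Narvik–Ålesund

2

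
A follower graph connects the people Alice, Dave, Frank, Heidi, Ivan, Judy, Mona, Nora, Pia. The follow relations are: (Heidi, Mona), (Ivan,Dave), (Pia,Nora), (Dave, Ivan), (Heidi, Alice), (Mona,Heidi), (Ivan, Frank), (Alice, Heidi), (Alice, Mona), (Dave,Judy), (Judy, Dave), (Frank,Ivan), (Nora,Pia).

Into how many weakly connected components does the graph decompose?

From Alice: component {Alice, Heidi, Mona}.
From Dave: component {Dave, Frank, Ivan, Judy}.
From Nora: component {Nora, Pia}.
That's 3 components.

3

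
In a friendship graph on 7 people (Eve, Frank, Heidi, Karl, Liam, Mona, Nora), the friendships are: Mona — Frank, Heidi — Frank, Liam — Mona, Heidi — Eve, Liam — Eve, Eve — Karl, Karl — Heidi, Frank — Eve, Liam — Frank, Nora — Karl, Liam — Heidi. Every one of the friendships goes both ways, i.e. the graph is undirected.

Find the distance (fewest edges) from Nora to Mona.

4

Distance 0: Nora.
Distance 1: Karl.
Distance 2: Eve, Heidi.
Distance 3: Frank, Liam.
Distance 4: Mona — contains Mona.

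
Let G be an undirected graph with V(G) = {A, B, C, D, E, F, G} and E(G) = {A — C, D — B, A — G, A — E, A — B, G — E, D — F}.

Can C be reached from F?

Explore from F.
Distance 1: reach D.
Distance 2: reach B.
Distance 3: reach A.
Distance 4: reach C, E, G.
Found C.

Yes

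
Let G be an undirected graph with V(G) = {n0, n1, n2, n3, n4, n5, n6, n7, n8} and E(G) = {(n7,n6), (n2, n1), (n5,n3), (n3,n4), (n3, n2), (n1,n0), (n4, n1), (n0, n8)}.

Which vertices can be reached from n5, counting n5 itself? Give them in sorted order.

n0, n1, n2, n3, n4, n5, n8

Start at n5.
Its neighbours: n3.
Then their neighbours: n2, n4.
Then next layer: n1.
Then next layer: n0.
Then next layer: n8.
Nothing further is reachable.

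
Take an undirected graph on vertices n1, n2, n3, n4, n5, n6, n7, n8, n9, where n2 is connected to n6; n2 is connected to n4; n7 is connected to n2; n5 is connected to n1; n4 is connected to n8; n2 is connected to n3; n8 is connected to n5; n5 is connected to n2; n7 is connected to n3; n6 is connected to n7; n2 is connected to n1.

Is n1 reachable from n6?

Yes

Explore from n6.
Distance 1: reach n2, n7.
Distance 2: reach n1, n3, n4, n5.
Found n1.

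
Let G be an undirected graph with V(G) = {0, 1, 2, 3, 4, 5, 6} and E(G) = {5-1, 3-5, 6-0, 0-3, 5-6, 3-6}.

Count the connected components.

3

From 0: component {0, 1, 3, 5, 6}.
From 2: component {2}.
From 4: component {4}.
That's 3 components.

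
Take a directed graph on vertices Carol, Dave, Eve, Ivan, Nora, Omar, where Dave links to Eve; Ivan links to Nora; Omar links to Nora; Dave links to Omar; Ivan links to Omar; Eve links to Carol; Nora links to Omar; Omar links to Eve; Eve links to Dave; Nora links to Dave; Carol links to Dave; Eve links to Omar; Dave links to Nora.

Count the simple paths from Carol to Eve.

Carol→Dave→Eve
Carol→Dave→Nora→Omar→Eve
Carol→Dave→Omar→Eve

3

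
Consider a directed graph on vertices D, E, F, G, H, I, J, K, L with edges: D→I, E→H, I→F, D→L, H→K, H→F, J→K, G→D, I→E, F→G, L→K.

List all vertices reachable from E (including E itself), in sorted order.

Start at E.
Its neighbours: H.
Then their neighbours: F, K.
Then next layer: G.
Then next layer: D.
Then next layer: I, L.
Nothing further is reachable.

D, E, F, G, H, I, K, L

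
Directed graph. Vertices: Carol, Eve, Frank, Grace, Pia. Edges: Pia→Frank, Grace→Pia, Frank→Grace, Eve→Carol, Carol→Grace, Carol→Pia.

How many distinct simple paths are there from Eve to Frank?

2

Eve→Carol→Grace→Pia→Frank
Eve→Carol→Pia→Frank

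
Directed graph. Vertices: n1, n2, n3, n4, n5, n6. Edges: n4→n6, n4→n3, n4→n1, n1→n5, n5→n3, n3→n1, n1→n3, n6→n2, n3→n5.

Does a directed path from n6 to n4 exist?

No

Explore from n6.
Distance 1: reach n2.
The search from n6 is exhausted; no directed path reaches n4.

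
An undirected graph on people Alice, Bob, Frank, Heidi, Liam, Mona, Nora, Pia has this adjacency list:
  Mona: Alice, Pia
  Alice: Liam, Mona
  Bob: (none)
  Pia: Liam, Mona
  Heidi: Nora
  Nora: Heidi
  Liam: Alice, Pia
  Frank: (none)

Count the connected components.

4

From Alice: component {Alice, Liam, Mona, Pia}.
From Bob: component {Bob}.
From Frank: component {Frank}.
From Heidi: component {Heidi, Nora}.
That's 4 components.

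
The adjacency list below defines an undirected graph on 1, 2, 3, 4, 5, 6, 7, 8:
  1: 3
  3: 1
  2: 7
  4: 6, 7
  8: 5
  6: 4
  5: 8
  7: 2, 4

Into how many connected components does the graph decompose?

3

From 1: component {1, 3}.
From 2: component {2, 4, 6, 7}.
From 5: component {5, 8}.
That's 3 components.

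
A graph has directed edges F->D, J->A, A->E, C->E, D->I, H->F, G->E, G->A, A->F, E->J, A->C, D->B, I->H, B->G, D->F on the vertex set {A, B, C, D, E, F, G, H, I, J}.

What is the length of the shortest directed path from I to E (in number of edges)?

6

Distance 0: I.
Distance 1: H.
Distance 2: F.
Distance 3: D.
Distance 4: B.
Distance 5: G.
Distance 6: A, E — contains E.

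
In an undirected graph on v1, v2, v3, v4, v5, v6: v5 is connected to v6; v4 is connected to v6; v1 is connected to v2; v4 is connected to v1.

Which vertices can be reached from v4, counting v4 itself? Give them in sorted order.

Start at v4.
Its neighbours: v1, v6.
Then their neighbours: v2, v5.
Nothing further is reachable.

v1, v2, v4, v5, v6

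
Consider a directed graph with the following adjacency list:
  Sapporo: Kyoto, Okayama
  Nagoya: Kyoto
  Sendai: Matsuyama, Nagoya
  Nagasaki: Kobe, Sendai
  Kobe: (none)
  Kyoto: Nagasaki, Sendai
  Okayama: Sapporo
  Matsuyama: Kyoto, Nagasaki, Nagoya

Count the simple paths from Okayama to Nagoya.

4

Okayama→Sapporo→Kyoto→Nagasaki→Sendai→Matsuyama→Nagoya
Okayama→Sapporo→Kyoto→Nagasaki→Sendai→Nagoya
Okayama→Sapporo→Kyoto→Sendai→Matsuyama→Nagoya
Okayama→Sapporo→Kyoto→Sendai→Nagoya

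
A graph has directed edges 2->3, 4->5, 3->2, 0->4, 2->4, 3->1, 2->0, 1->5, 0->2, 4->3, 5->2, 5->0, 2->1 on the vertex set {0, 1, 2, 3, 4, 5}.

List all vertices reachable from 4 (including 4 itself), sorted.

Start at 4.
Its neighbours: 3, 5.
Then their neighbours: 0, 1, 2.
Every vertex is now reached.

0, 1, 2, 3, 4, 5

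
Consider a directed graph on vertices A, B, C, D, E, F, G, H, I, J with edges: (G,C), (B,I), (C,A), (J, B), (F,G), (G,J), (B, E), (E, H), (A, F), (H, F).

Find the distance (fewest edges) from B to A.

Distance 0: B.
Distance 1: E, I.
Distance 2: H.
Distance 3: F.
Distance 4: G.
Distance 5: C, J.
Distance 6: A — contains A.

6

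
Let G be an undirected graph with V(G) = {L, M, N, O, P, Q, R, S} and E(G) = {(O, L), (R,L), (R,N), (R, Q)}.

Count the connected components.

From L: component {L, N, O, Q, R}.
From M: component {M}.
From P: component {P}.
From S: component {S}.
That's 4 components.

4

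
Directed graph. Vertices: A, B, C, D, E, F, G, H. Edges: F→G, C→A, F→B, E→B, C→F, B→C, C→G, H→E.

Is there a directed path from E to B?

Explore from E.
Distance 1: reach B.
Found B.

Yes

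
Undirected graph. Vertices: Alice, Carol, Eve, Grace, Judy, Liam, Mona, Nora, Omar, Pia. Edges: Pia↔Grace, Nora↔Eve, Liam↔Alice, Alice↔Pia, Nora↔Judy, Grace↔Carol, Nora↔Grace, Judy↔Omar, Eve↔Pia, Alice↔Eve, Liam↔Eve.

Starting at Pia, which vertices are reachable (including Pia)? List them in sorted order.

Start at Pia.
Its neighbours: Alice, Eve, Grace.
Then their neighbours: Carol, Liam, Nora.
Then next layer: Judy.
Then next layer: Omar.
Nothing further is reachable.

Alice, Carol, Eve, Grace, Judy, Liam, Nora, Omar, Pia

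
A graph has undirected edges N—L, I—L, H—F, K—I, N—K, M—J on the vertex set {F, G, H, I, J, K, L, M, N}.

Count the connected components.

From F: component {F, H}.
From G: component {G}.
From I: component {I, K, L, N}.
From J: component {J, M}.
That's 4 components.

4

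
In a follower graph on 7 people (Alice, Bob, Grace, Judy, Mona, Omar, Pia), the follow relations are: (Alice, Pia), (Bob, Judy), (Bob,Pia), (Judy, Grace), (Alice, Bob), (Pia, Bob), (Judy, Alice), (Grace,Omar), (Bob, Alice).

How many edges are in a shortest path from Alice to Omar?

4

Distance 0: Alice.
Distance 1: Bob, Pia.
Distance 2: Judy.
Distance 3: Grace.
Distance 4: Omar — contains Omar.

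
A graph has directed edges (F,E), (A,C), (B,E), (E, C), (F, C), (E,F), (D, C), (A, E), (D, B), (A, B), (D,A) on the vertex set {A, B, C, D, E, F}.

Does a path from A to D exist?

No

Explore from A.
Distance 1: reach B, C, E.
Distance 2: reach F.
The search from A is exhausted; no directed path reaches D.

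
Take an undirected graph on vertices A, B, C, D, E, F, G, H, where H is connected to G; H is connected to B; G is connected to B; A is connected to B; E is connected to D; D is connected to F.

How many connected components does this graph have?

From A: component {A, B, G, H}.
From C: component {C}.
From D: component {D, E, F}.
That's 3 components.

3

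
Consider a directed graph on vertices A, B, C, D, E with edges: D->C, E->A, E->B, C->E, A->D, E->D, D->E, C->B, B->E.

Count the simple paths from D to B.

3

D→C→B
D→C→E→B
D→E→B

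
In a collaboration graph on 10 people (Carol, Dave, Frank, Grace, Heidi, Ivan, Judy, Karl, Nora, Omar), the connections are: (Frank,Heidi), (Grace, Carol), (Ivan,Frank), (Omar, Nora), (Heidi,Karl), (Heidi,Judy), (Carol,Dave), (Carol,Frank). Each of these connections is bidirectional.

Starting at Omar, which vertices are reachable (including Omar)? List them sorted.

Start at Omar.
Its neighbours: Nora.
Nothing further is reachable.

Nora, Omar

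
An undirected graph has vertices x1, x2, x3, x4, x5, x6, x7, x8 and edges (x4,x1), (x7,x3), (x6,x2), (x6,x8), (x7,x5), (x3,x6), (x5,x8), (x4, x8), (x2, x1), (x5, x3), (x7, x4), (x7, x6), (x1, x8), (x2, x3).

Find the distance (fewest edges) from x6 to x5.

2

Distance 0: x6.
Distance 1: x2, x3, x7, x8.
Distance 2: x1, x4, x5 — contains x5.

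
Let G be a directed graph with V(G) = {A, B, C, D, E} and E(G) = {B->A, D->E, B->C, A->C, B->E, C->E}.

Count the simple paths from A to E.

A→C→E

1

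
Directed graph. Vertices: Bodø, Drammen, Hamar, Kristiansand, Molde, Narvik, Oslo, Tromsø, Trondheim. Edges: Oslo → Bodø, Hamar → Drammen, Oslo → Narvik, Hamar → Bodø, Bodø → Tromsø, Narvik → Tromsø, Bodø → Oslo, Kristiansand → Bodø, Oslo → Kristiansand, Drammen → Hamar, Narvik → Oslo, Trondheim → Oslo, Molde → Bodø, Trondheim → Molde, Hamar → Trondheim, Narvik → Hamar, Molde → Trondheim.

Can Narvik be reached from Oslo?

Explore from Oslo.
Distance 1: reach Bodø, Kristiansand, Narvik.
Found Narvik.

Yes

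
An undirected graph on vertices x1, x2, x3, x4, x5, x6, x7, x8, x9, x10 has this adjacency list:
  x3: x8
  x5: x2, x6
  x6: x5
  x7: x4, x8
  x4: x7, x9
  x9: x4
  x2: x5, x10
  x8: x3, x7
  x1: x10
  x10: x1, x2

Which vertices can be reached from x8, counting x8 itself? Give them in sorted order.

x3, x4, x7, x8, x9

Start at x8.
Its neighbours: x3, x7.
Then their neighbours: x4.
Then next layer: x9.
Nothing further is reachable.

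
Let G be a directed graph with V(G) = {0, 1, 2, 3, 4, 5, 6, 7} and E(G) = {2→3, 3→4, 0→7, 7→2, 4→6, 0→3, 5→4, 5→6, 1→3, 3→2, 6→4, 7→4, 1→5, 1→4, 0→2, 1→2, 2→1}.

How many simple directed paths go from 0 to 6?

0→2→1→3→4→6
0→2→1→4→6
0→2→1→5→4→6
0→2→1→5→6
0→2→3→4→6
0→3→2→1→4→6
0→3→2→1→5→4→6
0→3→2→1→5→6
0→3→4→6
0→7→2→1→3→4→6
0→7→2→1→4→6
0→7→2→1→5→4→6
0→7→2→1→5→6
0→7→2→3→4→6
0→7→4→6

15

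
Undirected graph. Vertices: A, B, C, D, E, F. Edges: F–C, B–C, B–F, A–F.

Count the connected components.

From A: component {A, B, C, F}.
From D: component {D}.
From E: component {E}.
That's 3 components.

3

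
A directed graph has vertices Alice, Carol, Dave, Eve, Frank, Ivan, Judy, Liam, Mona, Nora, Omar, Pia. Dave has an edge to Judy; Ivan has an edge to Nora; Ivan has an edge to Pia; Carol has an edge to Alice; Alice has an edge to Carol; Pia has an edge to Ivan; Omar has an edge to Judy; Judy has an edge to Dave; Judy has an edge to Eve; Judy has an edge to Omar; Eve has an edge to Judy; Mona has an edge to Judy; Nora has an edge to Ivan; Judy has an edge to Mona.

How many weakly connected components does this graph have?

From Alice: component {Alice, Carol}.
From Dave: component {Dave, Eve, Judy, Mona, Omar}.
From Frank: component {Frank}.
From Ivan: component {Ivan, Nora, Pia}.
From Liam: component {Liam}.
That's 5 components.

5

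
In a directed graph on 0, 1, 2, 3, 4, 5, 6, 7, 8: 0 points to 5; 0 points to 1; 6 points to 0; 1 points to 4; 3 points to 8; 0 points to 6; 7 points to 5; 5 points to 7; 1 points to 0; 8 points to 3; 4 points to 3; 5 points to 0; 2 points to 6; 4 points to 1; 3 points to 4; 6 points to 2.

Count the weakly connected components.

1

From 0: component {0, 1, 2, 3, 4, 5, 6, 7, 8}.
That's 1 component.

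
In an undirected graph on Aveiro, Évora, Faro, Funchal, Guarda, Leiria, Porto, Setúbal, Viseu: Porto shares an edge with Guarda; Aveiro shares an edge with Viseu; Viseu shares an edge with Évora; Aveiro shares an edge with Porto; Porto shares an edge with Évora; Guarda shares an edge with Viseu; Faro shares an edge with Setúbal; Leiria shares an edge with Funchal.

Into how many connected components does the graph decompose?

From Aveiro: component {Aveiro, Évora, Guarda, Porto, Viseu}.
From Faro: component {Faro, Setúbal}.
From Funchal: component {Funchal, Leiria}.
That's 3 components.

3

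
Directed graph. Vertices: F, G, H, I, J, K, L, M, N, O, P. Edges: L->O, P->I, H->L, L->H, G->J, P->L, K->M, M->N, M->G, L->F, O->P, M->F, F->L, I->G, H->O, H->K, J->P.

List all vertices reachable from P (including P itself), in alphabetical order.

F, G, H, I, J, K, L, M, N, O, P

Start at P.
Its neighbours: I, L.
Then their neighbours: F, G, H, O.
Then next layer: J, K.
Then next layer: M.
Then next layer: N.
Every vertex is now reached.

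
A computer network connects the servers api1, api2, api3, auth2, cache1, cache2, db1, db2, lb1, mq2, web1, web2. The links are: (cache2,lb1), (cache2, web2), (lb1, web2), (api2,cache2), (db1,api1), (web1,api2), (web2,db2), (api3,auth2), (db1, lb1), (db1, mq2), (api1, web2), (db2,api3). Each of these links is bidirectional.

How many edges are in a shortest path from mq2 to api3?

5

Distance 0: mq2.
Distance 1: db1.
Distance 2: api1, lb1.
Distance 3: cache2, web2.
Distance 4: api2, db2.
Distance 5: api3, web1 — contains api3.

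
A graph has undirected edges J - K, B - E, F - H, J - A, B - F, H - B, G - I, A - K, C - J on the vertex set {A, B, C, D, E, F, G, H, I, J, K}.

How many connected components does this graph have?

4

From A: component {A, C, J, K}.
From B: component {B, E, F, H}.
From D: component {D}.
From G: component {G, I}.
That's 4 components.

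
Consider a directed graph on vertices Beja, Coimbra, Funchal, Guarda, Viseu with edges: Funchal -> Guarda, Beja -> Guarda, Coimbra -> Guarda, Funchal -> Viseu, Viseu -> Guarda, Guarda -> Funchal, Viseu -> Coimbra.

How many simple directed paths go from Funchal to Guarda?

3

Funchal→Guarda
Funchal→Viseu→Coimbra→Guarda
Funchal→Viseu→Guarda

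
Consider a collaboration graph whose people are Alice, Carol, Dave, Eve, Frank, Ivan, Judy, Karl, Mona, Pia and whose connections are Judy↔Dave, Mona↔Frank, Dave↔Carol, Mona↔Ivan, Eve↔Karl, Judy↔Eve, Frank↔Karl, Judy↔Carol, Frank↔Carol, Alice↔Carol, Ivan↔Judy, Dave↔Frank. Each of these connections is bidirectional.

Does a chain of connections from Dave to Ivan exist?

Explore from Dave.
Distance 1: reach Carol, Frank, Judy.
Distance 2: reach Alice, Eve, Ivan, Karl, Mona.
Found Ivan.

Yes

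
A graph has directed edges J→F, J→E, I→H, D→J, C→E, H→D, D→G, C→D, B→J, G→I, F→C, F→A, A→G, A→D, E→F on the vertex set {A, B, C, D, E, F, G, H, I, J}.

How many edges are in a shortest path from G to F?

5

Distance 0: G.
Distance 1: I.
Distance 2: H.
Distance 3: D.
Distance 4: J.
Distance 5: E, F — contains F.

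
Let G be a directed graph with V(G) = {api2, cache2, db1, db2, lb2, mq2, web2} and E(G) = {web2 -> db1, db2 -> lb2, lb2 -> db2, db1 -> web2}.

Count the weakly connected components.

5

From api2: component {api2}.
From cache2: component {cache2}.
From db1: component {db1, web2}.
From db2: component {db2, lb2}.
From mq2: component {mq2}.
That's 5 components.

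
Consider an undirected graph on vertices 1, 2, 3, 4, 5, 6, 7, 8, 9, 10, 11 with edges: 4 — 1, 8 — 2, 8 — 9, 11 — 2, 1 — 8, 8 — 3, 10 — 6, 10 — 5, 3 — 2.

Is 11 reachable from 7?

7 has no edges, so nothing is reachable from it.

No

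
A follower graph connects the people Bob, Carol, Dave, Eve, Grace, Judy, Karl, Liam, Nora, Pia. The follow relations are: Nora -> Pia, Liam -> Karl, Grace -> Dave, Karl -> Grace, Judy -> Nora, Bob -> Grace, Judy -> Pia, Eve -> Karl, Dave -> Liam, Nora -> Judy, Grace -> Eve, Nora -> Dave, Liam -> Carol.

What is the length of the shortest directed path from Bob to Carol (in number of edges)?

4

Distance 0: Bob.
Distance 1: Grace.
Distance 2: Dave, Eve.
Distance 3: Karl, Liam.
Distance 4: Carol — contains Carol.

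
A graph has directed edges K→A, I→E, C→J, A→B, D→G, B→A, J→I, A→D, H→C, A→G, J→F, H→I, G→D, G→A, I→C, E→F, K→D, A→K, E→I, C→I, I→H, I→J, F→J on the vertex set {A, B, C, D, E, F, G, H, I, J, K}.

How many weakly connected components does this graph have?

2

From A: component {A, B, D, G, K}.
From C: component {C, E, F, H, I, J}.
That's 2 components.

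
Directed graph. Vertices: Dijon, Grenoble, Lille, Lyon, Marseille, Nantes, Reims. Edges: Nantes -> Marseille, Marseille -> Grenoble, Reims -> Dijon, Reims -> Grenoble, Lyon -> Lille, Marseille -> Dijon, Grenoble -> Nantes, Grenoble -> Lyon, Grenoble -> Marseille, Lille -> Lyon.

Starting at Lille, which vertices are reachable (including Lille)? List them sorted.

Lille, Lyon

Start at Lille.
Its neighbours: Lyon.
Nothing further is reachable.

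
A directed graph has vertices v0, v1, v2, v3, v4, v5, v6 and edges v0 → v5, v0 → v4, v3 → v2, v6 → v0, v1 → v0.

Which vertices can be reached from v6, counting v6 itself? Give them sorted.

v0, v4, v5, v6

Start at v6.
Its neighbours: v0.
Then their neighbours: v4, v5.
Nothing further is reachable.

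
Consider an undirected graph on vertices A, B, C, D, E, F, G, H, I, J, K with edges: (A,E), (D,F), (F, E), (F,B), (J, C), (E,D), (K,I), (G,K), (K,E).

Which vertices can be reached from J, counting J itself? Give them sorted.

Start at J.
Its neighbours: C.
Nothing further is reachable.

C, J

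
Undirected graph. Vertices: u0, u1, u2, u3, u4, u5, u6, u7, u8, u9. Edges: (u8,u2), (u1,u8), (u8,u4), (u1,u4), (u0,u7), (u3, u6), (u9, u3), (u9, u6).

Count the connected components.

4

From u0: component {u0, u7}.
From u1: component {u1, u2, u4, u8}.
From u3: component {u3, u6, u9}.
From u5: component {u5}.
That's 4 components.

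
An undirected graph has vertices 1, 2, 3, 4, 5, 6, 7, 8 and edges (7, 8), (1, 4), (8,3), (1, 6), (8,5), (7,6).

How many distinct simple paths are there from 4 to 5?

1

4–1–6–7–8–5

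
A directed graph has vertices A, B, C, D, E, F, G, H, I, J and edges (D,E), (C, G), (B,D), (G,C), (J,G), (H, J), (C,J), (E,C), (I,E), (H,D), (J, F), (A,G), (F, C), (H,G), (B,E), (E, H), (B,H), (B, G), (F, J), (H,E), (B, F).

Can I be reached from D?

Explore from D.
Distance 1: reach E.
Distance 2: reach C, H.
Distance 3: reach G, J.
Distance 4: reach F.
The search from D is exhausted; no directed path reaches I.

No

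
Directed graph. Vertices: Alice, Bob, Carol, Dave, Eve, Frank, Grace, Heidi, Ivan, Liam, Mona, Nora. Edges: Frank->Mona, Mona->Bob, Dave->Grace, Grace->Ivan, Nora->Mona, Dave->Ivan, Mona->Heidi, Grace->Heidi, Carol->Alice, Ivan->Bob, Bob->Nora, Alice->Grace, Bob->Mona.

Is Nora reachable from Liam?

Liam has no outgoing edges, so nothing is reachable from it.

No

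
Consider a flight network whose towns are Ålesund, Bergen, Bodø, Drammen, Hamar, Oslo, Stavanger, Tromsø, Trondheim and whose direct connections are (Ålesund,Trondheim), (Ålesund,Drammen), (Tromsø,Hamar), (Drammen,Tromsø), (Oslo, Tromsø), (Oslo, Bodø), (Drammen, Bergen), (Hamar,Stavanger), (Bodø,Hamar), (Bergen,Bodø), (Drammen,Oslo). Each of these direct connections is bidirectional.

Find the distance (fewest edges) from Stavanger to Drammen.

Distance 0: Stavanger.
Distance 1: Hamar.
Distance 2: Bodø, Tromsø.
Distance 3: Bergen, Drammen, Oslo — contains Drammen.

3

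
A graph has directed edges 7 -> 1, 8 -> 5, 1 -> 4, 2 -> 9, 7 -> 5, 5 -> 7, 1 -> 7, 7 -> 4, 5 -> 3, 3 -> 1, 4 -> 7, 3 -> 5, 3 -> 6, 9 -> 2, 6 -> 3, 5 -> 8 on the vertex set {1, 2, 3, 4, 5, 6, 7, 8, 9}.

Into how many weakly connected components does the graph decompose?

2

From 1: component {1, 3, 4, 5, 6, 7, 8}.
From 2: component {2, 9}.
That's 2 components.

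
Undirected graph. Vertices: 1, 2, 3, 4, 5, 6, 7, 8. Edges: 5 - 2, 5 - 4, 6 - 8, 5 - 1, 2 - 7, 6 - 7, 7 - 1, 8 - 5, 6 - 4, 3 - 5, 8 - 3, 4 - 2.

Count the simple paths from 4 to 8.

15

4–2–5–1–7–6–8
4–2–5–3–8
4–2–5–8
4–2–7–1–5–3–8
4–2–7–1–5–8
4–2–7–6–8
4–5–1–7–6–8
4–5–2–7–6–8
4–5–3–8
4–5–8
4–6–7–1–5–3–8
4–6–7–1–5–8
4–6–7–2–5–3–8
4–6–7–2–5–8
4–6–8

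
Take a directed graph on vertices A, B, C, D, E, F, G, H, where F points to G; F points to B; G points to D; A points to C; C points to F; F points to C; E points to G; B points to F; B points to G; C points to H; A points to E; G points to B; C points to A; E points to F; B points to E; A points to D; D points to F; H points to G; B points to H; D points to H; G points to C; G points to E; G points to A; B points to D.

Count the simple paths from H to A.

7

H→G→A
H→G→B→D→F→C→A
H→G→B→E→F→C→A
H→G→B→F→C→A
H→G→C→A
H→G→D→F→C→A
H→G→E→F→C→A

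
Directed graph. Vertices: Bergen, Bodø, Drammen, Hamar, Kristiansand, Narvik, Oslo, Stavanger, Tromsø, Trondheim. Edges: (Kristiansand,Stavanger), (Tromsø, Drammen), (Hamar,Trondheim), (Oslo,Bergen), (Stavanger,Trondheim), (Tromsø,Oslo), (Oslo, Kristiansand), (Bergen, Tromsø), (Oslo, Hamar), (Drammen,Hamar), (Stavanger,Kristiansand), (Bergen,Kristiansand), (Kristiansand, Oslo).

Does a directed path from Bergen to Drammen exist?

Yes

Explore from Bergen.
Distance 1: reach Kristiansand, Tromsø.
Distance 2: reach Drammen, Oslo, Stavanger.
Found Drammen.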